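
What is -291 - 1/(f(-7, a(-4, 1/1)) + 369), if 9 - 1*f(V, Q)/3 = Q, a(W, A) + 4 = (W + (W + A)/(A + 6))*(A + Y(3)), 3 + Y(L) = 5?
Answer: -912292/3135 ≈ -291.00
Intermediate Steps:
Y(L) = 2 (Y(L) = -3 + 5 = 2)
a(W, A) = -4 + (2 + A)*(W + (A + W)/(6 + A)) (a(W, A) = -4 + (W + (W + A)/(A + 6))*(A + 2) = -4 + (W + (A + W)/(6 + A))*(2 + A) = -4 + (2 + A)*(W + (A + W)/(6 + A)))
f(V, Q) = 27 - 3*Q
-291 - 1/(f(-7, a(-4, 1/1)) + 369) = -291 - 1/((27 - 3*(-24 + (1/1)² - 2/1 + 14*(-4) - 4*(1/1)² + 9*(-4)/1)/(6 + 1/1)) + 369) = -291 - 1/((27 - 3*(-24 + 1² - 2*1 - 56 - 4*1² + 9*1*(-4))/(6 + 1)) + 369) = -291 - 1/((27 - 3*(-24 + 1 - 2 - 56 - 4*1 - 36)/7) + 369) = -291 - 1/((27 - 3*(-24 + 1 - 2 - 56 - 4 - 36)/7) + 369) = -291 - 1/((27 - 3*(-121)/7) + 369) = -291 - 1/((27 - 3*(-121/7)) + 369) = -291 - 1/((27 + 363/7) + 369) = -291 - 1/(552/7 + 369) = -291 - 1/3135/7 = -291 - 1*7/3135 = -291 - 7/3135 = -912292/3135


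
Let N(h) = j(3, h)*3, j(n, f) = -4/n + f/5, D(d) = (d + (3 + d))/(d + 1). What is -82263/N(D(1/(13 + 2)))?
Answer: 6581040/179 ≈ 36766.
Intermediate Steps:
D(d) = (3 + 2*d)/(1 + d)
j(n, f) = -4/n + f/5 (j(n, f) = -4/n + f*(⅕) = -4/n + f/5)
N(h) = -4 + 3*h/5 (N(h) = (-4/3 + h/5)*3 = -4 + 3*h/5)
-82263/N(D(1/(13 + 2))) = -82263/(-4 + 3*((3 + 2/(13 + 2))/(1 + 1/(13 + 2)))/5) = -82263/(-4 + 3*((3 + 2/15)/(1 + 1/15))/5) = -82263/(-4 + 3*((3 + 2*(1/15))/(1 + 1/15))/5) = -82263/(-4 + 3*((3 + 2/15)/(16/15))/5) = -82263/(-4 + 3*((15/16)*(47/15))/5) = -82263/(-4 + (⅗)*(47/16)) = -82263/(-4 + 141/80) = -82263/(-179/80) = -82263*(-80/179) = 6581040/179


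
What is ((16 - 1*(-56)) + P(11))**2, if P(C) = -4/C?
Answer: 620944/121 ≈ 5131.8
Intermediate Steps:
((16 - 1*(-56)) + P(11))**2 = ((16 - 1*(-56)) - 4/11)**2 = ((16 + 56) - 4*1/11)**2 = (72 - 4/11)**2 = (788/11)**2 = 620944/121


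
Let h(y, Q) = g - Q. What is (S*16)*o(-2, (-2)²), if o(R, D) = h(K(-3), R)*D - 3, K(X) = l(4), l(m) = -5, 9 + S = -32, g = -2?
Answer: 1968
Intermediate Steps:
S = -41 (S = -9 - 32 = -41)
K(X) = -5
h(y, Q) = -2 - Q
o(R, D) = -3 + D*(-2 - R) (o(R, D) = (-2 - R)*D - 3 = D*(-2 - R) - 3 = -3 + D*(-2 - R))
(S*16)*o(-2, (-2)²) = (-41*16)*(-3 - 1*(-2)²*(2 - 2)) = -656*(-3 - 1*4*0) = -656*(-3 + 0) = -656*(-3) = 1968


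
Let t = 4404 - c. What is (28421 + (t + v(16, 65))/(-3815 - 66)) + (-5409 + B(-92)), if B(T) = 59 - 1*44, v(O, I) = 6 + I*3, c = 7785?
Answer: 89370967/3881 ≈ 23028.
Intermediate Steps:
v(O, I) = 6 + 3*I
t = -3381 (t = 4404 - 1*7785 = 4404 - 7785 = -3381)
B(T) = 15 (B(T) = 59 - 44 = 15)
(28421 + (t + v(16, 65))/(-3815 - 66)) + (-5409 + B(-92)) = (28421 + (-3381 + (6 + 3*65))/(-3815 - 66)) + (-5409 + 15) = (28421 + (-3381 + (6 + 195))/(-3881)) - 5394 = (28421 + (-3381 + 201)*(-1/3881)) - 5394 = (28421 - 3180*(-1/3881)) - 5394 = (28421 + 3180/3881) - 5394 = 110305081/3881 - 5394 = 89370967/3881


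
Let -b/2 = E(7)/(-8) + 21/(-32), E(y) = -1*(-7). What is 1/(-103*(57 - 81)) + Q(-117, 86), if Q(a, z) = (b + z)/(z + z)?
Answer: 440669/850368 ≈ 0.51821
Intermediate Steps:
E(y) = 7
b = 49/16 (b = -2*(7/(-8) + 21/(-32)) = -2*(7*(-⅛) + 21*(-1/32)) = -2*(-7/8 - 21/32) = -2*(-49/32) = 49/16 ≈ 3.0625)
Q(a, z) = (49/16 + z)/(2*z) (Q(a, z) = (49/16 + z)/(z + z) = (49/16 + z)/((2*z)) = (49/16 + z)*(1/(2*z)) = (49/16 + z)/(2*z))
1/(-103*(57 - 81)) + Q(-117, 86) = 1/(-103*(57 - 81)) + (1/32)*(49 + 16*86)/86 = 1/(-103*(-24)) + (1/32)*(1/86)*(49 + 1376) = 1/2472 + (1/32)*(1/86)*1425 = 1/2472 + 1425/2752 = 440669/850368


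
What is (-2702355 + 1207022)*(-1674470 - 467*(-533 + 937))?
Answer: 2786011734954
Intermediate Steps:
(-2702355 + 1207022)*(-1674470 - 467*(-533 + 937)) = -1495333*(-1674470 - 467*404) = -1495333*(-1674470 - 188668) = -1495333*(-1863138) = 2786011734954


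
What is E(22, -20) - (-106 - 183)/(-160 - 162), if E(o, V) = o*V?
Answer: -141969/322 ≈ -440.90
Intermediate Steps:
E(o, V) = V*o
E(22, -20) - (-106 - 183)/(-160 - 162) = -20*22 - (-106 - 183)/(-160 - 162) = -440 - (-289)/(-322) = -440 - (-289)*(-1)/322 = -440 - 1*289/322 = -440 - 289/322 = -141969/322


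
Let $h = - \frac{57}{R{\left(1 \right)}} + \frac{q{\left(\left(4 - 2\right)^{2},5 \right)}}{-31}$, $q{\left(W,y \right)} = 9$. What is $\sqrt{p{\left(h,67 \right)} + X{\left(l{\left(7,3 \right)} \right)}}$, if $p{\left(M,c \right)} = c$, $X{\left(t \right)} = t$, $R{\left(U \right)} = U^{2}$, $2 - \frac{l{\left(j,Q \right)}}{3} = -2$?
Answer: $\sqrt{79} \approx 8.8882$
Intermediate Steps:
$l{\left(j,Q \right)} = 12$ ($l{\left(j,Q \right)} = 6 - -6 = 6 + 6 = 12$)
$h = - \frac{1776}{31}$ ($h = - \frac{57}{1^{2}} + \frac{9}{-31} = - \frac{57}{1} + 9 \left(- \frac{1}{31}\right) = \left(-57\right) 1 - \frac{9}{31} = -57 - \frac{9}{31} = - \frac{1776}{31} \approx -57.29$)
$\sqrt{p{\left(h,67 \right)} + X{\left(l{\left(7,3 \right)} \right)}} = \sqrt{67 + 12} = \sqrt{79}$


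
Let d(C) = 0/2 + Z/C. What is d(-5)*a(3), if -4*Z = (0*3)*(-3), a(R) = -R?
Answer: 0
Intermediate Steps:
Z = 0 (Z = -0*3*(-3)/4 = -0*(-3) = -¼*0 = 0)
d(C) = 0 (d(C) = 0/2 + 0/C = 0*(½) + 0 = 0 + 0 = 0)
d(-5)*a(3) = 0*(-1*3) = 0*(-3) = 0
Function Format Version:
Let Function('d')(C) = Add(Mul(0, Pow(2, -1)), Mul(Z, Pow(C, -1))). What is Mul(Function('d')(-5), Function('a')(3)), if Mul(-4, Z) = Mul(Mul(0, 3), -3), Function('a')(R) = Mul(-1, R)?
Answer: 0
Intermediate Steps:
Z = 0 (Z = Mul(Rational(-1, 4), Mul(Mul(0, 3), -3)) = Mul(Rational(-1, 4), Mul(0, -3)) = Mul(Rational(-1, 4), 0) = 0)
Function('d')(C) = 0 (Function('d')(C) = Add(Mul(0, Pow(2, -1)), Mul(0, Pow(C, -1))) = Add(Mul(0, Rational(1, 2)), 0) = Add(0, 0) = 0)
Mul(Function('d')(-5), Function('a')(3)) = Mul(0, Mul(-1, 3)) = Mul(0, -3) = 0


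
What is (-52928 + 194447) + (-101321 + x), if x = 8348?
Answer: 48546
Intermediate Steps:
(-52928 + 194447) + (-101321 + x) = (-52928 + 194447) + (-101321 + 8348) = 141519 - 92973 = 48546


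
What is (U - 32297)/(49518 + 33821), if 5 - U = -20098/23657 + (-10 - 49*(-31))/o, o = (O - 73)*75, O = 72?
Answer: -19085894179/49288768075 ≈ -0.38723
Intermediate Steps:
o = -75 (o = (72 - 73)*75 = -1*75 = -75)
U = 15359046/591425 (U = 5 - (-20098/23657 + (-10 - 49*(-31))/(-75)) = 5 - (-20098*1/23657 + (-10 + 1519)*(-1/75)) = 5 - (-20098/23657 + 1509*(-1/75)) = 5 - (-20098/23657 - 503/25) = 5 - 1*(-12401921/591425) = 5 + 12401921/591425 = 15359046/591425 ≈ 25.970)
(U - 32297)/(49518 + 33821) = (15359046/591425 - 32297)/(49518 + 33821) = -19085894179/591425/83339 = -19085894179/591425*1/83339 = -19085894179/49288768075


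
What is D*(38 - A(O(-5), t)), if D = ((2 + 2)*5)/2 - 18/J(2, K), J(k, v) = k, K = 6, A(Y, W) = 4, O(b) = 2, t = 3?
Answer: 34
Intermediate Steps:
D = 1 (D = ((2 + 2)*5)/2 - 18/2 = (4*5)*(1/2) - 18*1/2 = 20*(1/2) - 9 = 10 - 9 = 1)
D*(38 - A(O(-5), t)) = 1*(38 - 1*4) = 1*(38 - 4) = 1*34 = 34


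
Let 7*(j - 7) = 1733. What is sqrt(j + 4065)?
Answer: sqrt(211659)/7 ≈ 65.723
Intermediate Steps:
j = 1782/7 (j = 7 + (1/7)*1733 = 7 + 1733/7 = 1782/7 ≈ 254.57)
sqrt(j + 4065) = sqrt(1782/7 + 4065) = sqrt(30237/7) = sqrt(211659)/7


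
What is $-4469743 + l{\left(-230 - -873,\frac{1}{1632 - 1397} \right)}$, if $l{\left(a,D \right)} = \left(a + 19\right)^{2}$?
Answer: $-4031499$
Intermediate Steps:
$l{\left(a,D \right)} = \left(19 + a\right)^{2}$
$-4469743 + l{\left(-230 - -873,\frac{1}{1632 - 1397} \right)} = -4469743 + \left(19 - -643\right)^{2} = -4469743 + \left(19 + \left(-230 + 873\right)\right)^{2} = -4469743 + \left(19 + 643\right)^{2} = -4469743 + 662^{2} = -4469743 + 438244 = -4031499$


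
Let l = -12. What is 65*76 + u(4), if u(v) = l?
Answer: 4928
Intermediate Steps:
u(v) = -12
65*76 + u(4) = 65*76 - 12 = 4940 - 12 = 4928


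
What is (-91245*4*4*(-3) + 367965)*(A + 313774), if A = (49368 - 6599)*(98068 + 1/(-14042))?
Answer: 279642661412101943175/14042 ≈ 1.9915e+16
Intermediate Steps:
A = 58895943397495/14042 (A = 42769*(98068 - 1/14042) = 42769*(1377070855/14042) = 58895943397495/14042 ≈ 4.1943e+9)
(-91245*4*4*(-3) + 367965)*(A + 313774) = (-91245*4*4*(-3) + 367965)*(58895943397495/14042 + 313774) = (-1459920*(-3) + 367965)*(58900349412003/14042) = (-91245*(-48) + 367965)*(58900349412003/14042) = (4379760 + 367965)*(58900349412003/14042) = 4747725*(58900349412003/14042) = 279642661412101943175/14042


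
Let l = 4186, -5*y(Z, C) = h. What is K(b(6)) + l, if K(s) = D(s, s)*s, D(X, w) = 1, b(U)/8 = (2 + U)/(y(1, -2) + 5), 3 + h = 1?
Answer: 113342/27 ≈ 4197.9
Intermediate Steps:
h = -2 (h = -3 + 1 = -2)
y(Z, C) = 2/5 (y(Z, C) = -1/5*(-2) = 2/5)
b(U) = 80/27 + 40*U/27 (b(U) = 8*((2 + U)/(2/5 + 5)) = 8*((2 + U)/(27/5)) = 8*((2 + U)*(5/27)) = 8*(10/27 + 5*U/27) = 80/27 + 40*U/27)
K(s) = s (K(s) = 1*s = s)
K(b(6)) + l = (80/27 + (40/27)*6) + 4186 = (80/27 + 80/9) + 4186 = 320/27 + 4186 = 113342/27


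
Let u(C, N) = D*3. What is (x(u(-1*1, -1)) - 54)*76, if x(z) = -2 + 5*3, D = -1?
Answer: -3116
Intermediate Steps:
u(C, N) = -3 (u(C, N) = -1*3 = -3)
x(z) = 13 (x(z) = -2 + 15 = 13)
(x(u(-1*1, -1)) - 54)*76 = (13 - 54)*76 = -41*76 = -3116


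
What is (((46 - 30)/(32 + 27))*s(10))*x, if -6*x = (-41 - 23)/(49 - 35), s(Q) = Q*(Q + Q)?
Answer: 51200/1239 ≈ 41.324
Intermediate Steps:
s(Q) = 2*Q² (s(Q) = Q*(2*Q) = 2*Q²)
x = 16/21 (x = -(-41 - 23)/(6*(49 - 35)) = -(-32)/(3*14) = -⅙*(-32/7) = 16/21 ≈ 0.76190)
(((46 - 30)/(32 + 27))*s(10))*x = (((46 - 30)/(32 + 27))*(2*10²))*(16/21) = ((16/59)*(2*100))*(16/21) = ((16*(1/59))*200)*(16/21) = ((16/59)*200)*(16/21) = (3200/59)*(16/21) = 51200/1239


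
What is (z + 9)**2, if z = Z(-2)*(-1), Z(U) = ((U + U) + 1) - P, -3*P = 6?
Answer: 100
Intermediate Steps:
P = -2 (P = -1/3*6 = -2)
Z(U) = 3 + 2*U (Z(U) = ((U + U) + 1) - 1*(-2) = (2*U + 1) + 2 = (1 + 2*U) + 2 = 3 + 2*U)
z = 1 (z = (3 + 2*(-2))*(-1) = (3 - 4)*(-1) = -1*(-1) = 1)
(z + 9)**2 = (1 + 9)**2 = 10**2 = 100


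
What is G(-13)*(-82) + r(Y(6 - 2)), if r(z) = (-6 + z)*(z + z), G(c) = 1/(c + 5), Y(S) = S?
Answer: -23/4 ≈ -5.7500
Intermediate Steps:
G(c) = 1/(5 + c)
r(z) = 2*z*(-6 + z) (r(z) = (-6 + z)*(2*z) = 2*z*(-6 + z))
G(-13)*(-82) + r(Y(6 - 2)) = -82/(5 - 13) + 2*(6 - 2)*(-6 + (6 - 2)) = -82/(-8) + 2*4*(-6 + 4) = -⅛*(-82) + 2*4*(-2) = 41/4 - 16 = -23/4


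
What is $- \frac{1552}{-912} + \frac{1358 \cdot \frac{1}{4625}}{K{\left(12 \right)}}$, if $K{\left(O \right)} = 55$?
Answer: $\frac{24751781}{14499375} \approx 1.7071$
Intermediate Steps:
$- \frac{1552}{-912} + \frac{1358 \cdot \frac{1}{4625}}{K{\left(12 \right)}} = - \frac{1552}{-912} + \frac{1358 \cdot \frac{1}{4625}}{55} = \left(-1552\right) \left(- \frac{1}{912}\right) + 1358 \cdot \frac{1}{4625} \cdot \frac{1}{55} = \frac{97}{57} + \frac{1358}{4625} \cdot \frac{1}{55} = \frac{97}{57} + \frac{1358}{254375} = \frac{24751781}{14499375}$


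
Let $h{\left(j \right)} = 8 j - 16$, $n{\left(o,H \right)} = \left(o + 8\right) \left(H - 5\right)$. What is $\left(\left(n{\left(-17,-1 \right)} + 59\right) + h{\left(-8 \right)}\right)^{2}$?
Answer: $1089$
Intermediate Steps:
$n{\left(o,H \right)} = \left(-5 + H\right) \left(8 + o\right)$ ($n{\left(o,H \right)} = \left(8 + o\right) \left(-5 + H\right) = \left(-5 + H\right) \left(8 + o\right)$)
$h{\left(j \right)} = -16 + 8 j$
$\left(\left(n{\left(-17,-1 \right)} + 59\right) + h{\left(-8 \right)}\right)^{2} = \left(\left(\left(-40 - -85 + 8 \left(-1\right) - -17\right) + 59\right) + \left(-16 + 8 \left(-8\right)\right)\right)^{2} = \left(\left(\left(-40 + 85 - 8 + 17\right) + 59\right) - 80\right)^{2} = \left(\left(54 + 59\right) - 80\right)^{2} = \left(113 - 80\right)^{2} = 33^{2} = 1089$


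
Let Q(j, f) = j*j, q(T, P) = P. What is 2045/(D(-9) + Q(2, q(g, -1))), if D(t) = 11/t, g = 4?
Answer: 3681/5 ≈ 736.20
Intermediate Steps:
Q(j, f) = j**2
2045/(D(-9) + Q(2, q(g, -1))) = 2045/(11/(-9) + 2**2) = 2045/(11*(-1/9) + 4) = 2045/(-11/9 + 4) = 2045/(25/9) = (9/25)*2045 = 3681/5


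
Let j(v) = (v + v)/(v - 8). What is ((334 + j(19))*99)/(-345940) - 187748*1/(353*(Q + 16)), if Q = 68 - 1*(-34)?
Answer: -23491898/5102615 ≈ -4.6039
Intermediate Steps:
Q = 102 (Q = 68 + 34 = 102)
j(v) = 2*v/(-8 + v) (j(v) = (2*v)/(-8 + v) = 2*v/(-8 + v))
((334 + j(19))*99)/(-345940) - 187748*1/(353*(Q + 16)) = ((334 + 2*19/(-8 + 19))*99)/(-345940) - 187748*1/(353*(102 + 16)) = ((334 + 2*19/11)*99)*(-1/345940) - 187748/(118*353) = ((334 + 2*19*(1/11))*99)*(-1/345940) - 187748/41654 = ((334 + 38/11)*99)*(-1/345940) - 187748*1/41654 = ((3712/11)*99)*(-1/345940) - 93874/20827 = 33408*(-1/345940) - 93874/20827 = -8352/86485 - 93874/20827 = -23491898/5102615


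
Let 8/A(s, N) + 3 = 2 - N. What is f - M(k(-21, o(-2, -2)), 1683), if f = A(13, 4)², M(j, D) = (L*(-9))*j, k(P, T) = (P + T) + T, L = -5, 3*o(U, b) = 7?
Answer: 18439/25 ≈ 737.56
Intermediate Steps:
o(U, b) = 7/3 (o(U, b) = (⅓)*7 = 7/3)
A(s, N) = 8/(-1 - N) (A(s, N) = 8/(-3 + (2 - N)) = 8/(-1 - N))
k(P, T) = P + 2*T
M(j, D) = 45*j (M(j, D) = (-5*(-9))*j = 45*j)
f = 64/25 (f = (-8/(1 + 4))² = (-8/5)² = 64/25 ≈ 2.5600)
f - M(k(-21, o(-2, -2)), 1683) = 64/25 - 45*(-21 + 2*(7/3)) = 64/25 - 45*(-21 + 14/3) = 64/25 - 45*(-49)/3 = 64/25 - 1*(-735) = 64/25 + 735 = 18439/25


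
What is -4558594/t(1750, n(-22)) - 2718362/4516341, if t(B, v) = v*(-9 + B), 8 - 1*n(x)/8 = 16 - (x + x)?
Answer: 9309687497941/1635493533648 ≈ 5.6923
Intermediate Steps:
n(x) = -64 + 16*x (n(x) = 64 - 8*(16 - (x + x)) = 64 - 8*(16 - 2*x) = 64 + (-128 + 16*x) = -64 + 16*x)
-4558594/t(1750, n(-22)) - 2718362/4516341 = -4558594*1/((-64 + 16*(-22))*(-9 + 1750)) - 2718362/4516341 = -4558594*1/(1741*(-64 - 352)) - 2718362*1/4516341 = -4558594/((-416*1741)) - 2718362/4516341 = -4558594/(-724256) - 2718362/4516341 = -4558594*(-1/724256) - 2718362/4516341 = 2279297/362128 - 2718362/4516341 = 9309687497941/1635493533648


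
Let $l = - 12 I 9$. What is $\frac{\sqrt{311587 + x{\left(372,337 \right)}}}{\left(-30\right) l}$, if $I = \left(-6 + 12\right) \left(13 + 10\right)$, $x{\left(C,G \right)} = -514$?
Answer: $\frac{\sqrt{311073}}{447120} \approx 0.0012474$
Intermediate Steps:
$I = 138$ ($I = 6 \cdot 23 = 138$)
$l = -14904$ ($l = \left(-12\right) 138 \cdot 9 = \left(-1656\right) 9 = -14904$)
$\frac{\sqrt{311587 + x{\left(372,337 \right)}}}{\left(-30\right) l} = \frac{\sqrt{311587 - 514}}{\left(-30\right) \left(-14904\right)} = \frac{\sqrt{311073}}{447120}$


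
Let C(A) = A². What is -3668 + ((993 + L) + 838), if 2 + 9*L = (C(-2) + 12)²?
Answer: -16279/9 ≈ -1808.8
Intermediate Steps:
L = 254/9 (L = -2/9 + ((-2)² + 12)²/9 = -2/9 + (4 + 12)²/9 = -2/9 + (⅑)*16² = -2/9 + (⅑)*256 = -2/9 + 256/9 = 254/9 ≈ 28.222)
-3668 + ((993 + L) + 838) = -3668 + ((993 + 254/9) + 838) = -3668 + (9191/9 + 838) = -3668 + 16733/9 = -16279/9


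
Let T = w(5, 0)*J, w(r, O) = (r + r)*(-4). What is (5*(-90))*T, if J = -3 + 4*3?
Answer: 162000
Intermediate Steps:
w(r, O) = -8*r (w(r, O) = (2*r)*(-4) = -8*r)
J = 9 (J = -3 + 12 = 9)
T = -360 (T = -8*5*9 = -40*9 = -360)
(5*(-90))*T = (5*(-90))*(-360) = -450*(-360) = 162000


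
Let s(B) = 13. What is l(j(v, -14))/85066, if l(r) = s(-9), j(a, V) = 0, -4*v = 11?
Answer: 13/85066 ≈ 0.00015282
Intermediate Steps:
v = -11/4 (v = -¼*11 = -11/4 ≈ -2.7500)
l(r) = 13
l(j(v, -14))/85066 = 13/85066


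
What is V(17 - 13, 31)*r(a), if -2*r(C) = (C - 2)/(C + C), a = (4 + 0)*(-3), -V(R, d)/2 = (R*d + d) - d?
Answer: 217/3 ≈ 72.333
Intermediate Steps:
V(R, d) = -2*R*d (V(R, d) = -2*((R*d + d) - d) = -2*((d + R*d) - d) = -2*R*d)
a = -12 (a = 4*(-3) = -12)
r(C) = -(-2 + C)/(4*C) (r(C) = -(C - 2)/(2*(C + C)) = -(-2 + C)/(2*(2*C)) = -(-2 + C)*1/(2*C)/2 = -(-2 + C)/(4*C))
V(17 - 13, 31)*r(a) = (-2*(17 - 13)*31)*((1/4)*(2 - 1*(-12))/(-12)) = (-2*4*31)*((1/4)*(-1/12)*(2 + 12)) = -62*(-1)*14/12 = -248*(-7/24) = 217/3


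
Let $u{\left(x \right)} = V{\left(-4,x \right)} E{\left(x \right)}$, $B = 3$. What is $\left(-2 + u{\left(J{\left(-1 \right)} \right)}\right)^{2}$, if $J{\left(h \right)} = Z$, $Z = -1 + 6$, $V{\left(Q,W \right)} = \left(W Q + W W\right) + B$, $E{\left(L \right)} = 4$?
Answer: $900$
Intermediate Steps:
$V{\left(Q,W \right)} = 3 + W^{2} + Q W$ ($V{\left(Q,W \right)} = \left(W Q + W W\right) + 3 = \left(Q W + W^{2}\right) + 3 = \left(W^{2} + Q W\right) + 3 = 3 + W^{2} + Q W$)
$Z = 5$
$J{\left(h \right)} = 5$
$u{\left(x \right)} = 12 - 16 x + 4 x^{2}$ ($u{\left(x \right)} = \left(3 + x^{2} - 4 x\right) 4 = 12 - 16 x + 4 x^{2}$)
$\left(-2 + u{\left(J{\left(-1 \right)} \right)}\right)^{2} = \left(-2 + \left(12 - 80 + 4 \cdot 5^{2}\right)\right)^{2} = \left(-2 + \left(12 - 80 + 4 \cdot 25\right)\right)^{2} = \left(-2 + \left(12 - 80 + 100\right)\right)^{2} = \left(-2 + 32\right)^{2} = 30^{2} = 900$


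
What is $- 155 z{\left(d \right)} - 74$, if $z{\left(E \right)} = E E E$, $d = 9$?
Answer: $-113069$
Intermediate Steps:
$z{\left(E \right)} = E^{3}$ ($z{\left(E \right)} = E^{2} E = E^{3}$)
$- 155 z{\left(d \right)} - 74 = - 155 \cdot 9^{3} - 74 = \left(-155\right) 729 - 74 = -112995 - 74 = -113069$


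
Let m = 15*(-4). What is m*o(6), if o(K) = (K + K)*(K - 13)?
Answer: 5040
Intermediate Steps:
m = -60
o(K) = 2*K*(-13 + K) (o(K) = (2*K)*(-13 + K) = 2*K*(-13 + K))
m*o(6) = -120*6*(-13 + 6) = -120*6*(-7) = -60*(-84) = 5040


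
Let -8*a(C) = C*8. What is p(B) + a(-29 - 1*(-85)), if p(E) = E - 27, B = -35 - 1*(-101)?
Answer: -17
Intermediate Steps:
a(C) = -C (a(C) = -C*8/8 = -C)
B = 66 (B = -35 + 101 = 66)
p(E) = -27 + E
p(B) + a(-29 - 1*(-85)) = (-27 + 66) - (-29 - 1*(-85)) = 39 - (-29 + 85) = 39 - 1*56 = 39 - 56 = -17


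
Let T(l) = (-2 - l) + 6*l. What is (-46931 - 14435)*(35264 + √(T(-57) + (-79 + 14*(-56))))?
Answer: -2164010624 - 306830*I*√46 ≈ -2.164e+9 - 2.081e+6*I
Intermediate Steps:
T(l) = -2 + 5*l
(-46931 - 14435)*(35264 + √(T(-57) + (-79 + 14*(-56)))) = (-46931 - 14435)*(35264 + √((-2 + 5*(-57)) + (-79 + 14*(-56)))) = -61366*(35264 + √((-2 - 285) + (-79 - 784))) = -61366*(35264 + √(-287 - 863)) = -61366*(35264 + √(-1150)) = -61366*(35264 + 5*I*√46) = -2164010624 - 306830*I*√46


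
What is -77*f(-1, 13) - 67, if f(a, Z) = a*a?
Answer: -144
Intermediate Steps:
f(a, Z) = a²
-77*f(-1, 13) - 67 = -77*(-1)² - 67 = -77*1 - 67 = -77 - 67 = -144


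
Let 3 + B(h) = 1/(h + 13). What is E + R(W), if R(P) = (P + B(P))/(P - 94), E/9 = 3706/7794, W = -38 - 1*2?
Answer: 3603650/783297 ≈ 4.6006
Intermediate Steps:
B(h) = -3 + 1/(13 + h) (B(h) = -3 + 1/(h + 13) = -3 + 1/(13 + h))
W = -40 (W = -38 - 2 = -40)
E = 1853/433 (E = 9*(3706/7794) = 9*(3706*(1/7794)) = 9*(1853/3897) = 1853/433 ≈ 4.2794)
R(P) = (P + (-38 - 3*P)/(13 + P))/(-94 + P) (R(P) = (P + (-38 - 3*P)/(13 + P))/(P - 94) = (P + (-38 - 3*P)/(13 + P))/(-94 + P))
E + R(W) = 1853/433 + (-38 - 3*(-40) - 40*(13 - 40))/((-94 - 40)*(13 - 40)) = 1853/433 + (-38 + 120 - 40*(-27))/(-134*(-27)) = 1853/433 - 1/134*(-1/27)*(-38 + 120 + 1080) = 1853/433 - 1/134*(-1/27)*1162 = 1853/433 + 581/1809 = 3603650/783297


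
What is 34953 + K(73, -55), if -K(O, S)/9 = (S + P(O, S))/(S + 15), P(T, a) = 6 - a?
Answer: 699087/20 ≈ 34954.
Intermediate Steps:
K(O, S) = -54/(15 + S) (K(O, S) = -9*(S + (6 - S))/(S + 15) = -54/(15 + S))
34953 + K(73, -55) = 34953 - 54/(15 - 55) = 34953 - 54/(-40) = 34953 - 54*(-1/40) = 34953 + 27/20 = 699087/20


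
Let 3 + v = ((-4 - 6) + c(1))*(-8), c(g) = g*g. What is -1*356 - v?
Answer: -425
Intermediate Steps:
c(g) = g²
v = 69 (v = -3 + ((-4 - 6) + 1²)*(-8) = -3 + (-10 + 1)*(-8) = -3 - 9*(-8) = -3 + 72 = 69)
-1*356 - v = -1*356 - 1*69 = -356 - 69 = -425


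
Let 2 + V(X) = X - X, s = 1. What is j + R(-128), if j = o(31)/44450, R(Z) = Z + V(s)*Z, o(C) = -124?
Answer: 2844738/22225 ≈ 128.00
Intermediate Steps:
V(X) = -2 (V(X) = -2 + (X - X) = -2 + 0 = -2)
R(Z) = -Z (R(Z) = Z - 2*Z = -Z)
j = -62/22225 (j = -124/44450 = -124*1/44450 = -62/22225 ≈ -0.0027897)
j + R(-128) = -62/22225 - 1*(-128) = -62/22225 + 128 = 2844738/22225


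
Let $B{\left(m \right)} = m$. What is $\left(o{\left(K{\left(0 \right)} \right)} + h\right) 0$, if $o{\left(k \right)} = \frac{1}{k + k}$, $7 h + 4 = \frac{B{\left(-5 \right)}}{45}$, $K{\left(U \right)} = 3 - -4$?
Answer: $0$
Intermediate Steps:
$K{\left(U \right)} = 7$ ($K{\left(U \right)} = 3 + 4 = 7$)
$h = - \frac{37}{63}$ ($h = - \frac{4}{7} + \frac{\left(-5\right) \frac{1}{45}}{7} = - \frac{4}{7} + \frac{1}{7} \left(- \frac{1}{9}\right) = - \frac{4}{7} - \frac{1}{63} = - \frac{37}{63} \approx -0.5873$)
$o{\left(k \right)} = \frac{1}{2 k}$
$\left(o{\left(K{\left(0 \right)} \right)} + h\right) 0 = \left(\frac{1}{2 \cdot 7} - \frac{37}{63}\right) 0 = \left(\frac{1}{2} \cdot \frac{1}{7} - \frac{37}{63}\right) 0 = \left(\frac{1}{14} - \frac{37}{63}\right) 0 = \left(- \frac{65}{126}\right) 0 = 0$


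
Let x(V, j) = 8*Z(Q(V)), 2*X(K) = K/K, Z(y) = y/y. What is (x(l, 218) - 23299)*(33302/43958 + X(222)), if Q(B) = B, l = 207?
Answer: -1287549771/43958 ≈ -29290.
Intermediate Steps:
Z(y) = 1
X(K) = ½ (X(K) = (K/K)/2 = (½)*1 = ½)
x(V, j) = 8 (x(V, j) = 8*1 = 8)
(x(l, 218) - 23299)*(33302/43958 + X(222)) = (8 - 23299)*(33302/43958 + ½) = -23291*(33302*(1/43958) + ½) = -23291*(16651/21979 + ½) = -23291*55281/43958 = -1287549771/43958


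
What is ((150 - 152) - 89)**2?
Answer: 8281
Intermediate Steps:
((150 - 152) - 89)**2 = (-2 - 89)**2 = (-91)**2 = 8281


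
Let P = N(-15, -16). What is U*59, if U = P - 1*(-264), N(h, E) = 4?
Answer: 15812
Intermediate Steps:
P = 4
U = 268 (U = 4 - 1*(-264) = 4 + 264 = 268)
U*59 = 268*59 = 15812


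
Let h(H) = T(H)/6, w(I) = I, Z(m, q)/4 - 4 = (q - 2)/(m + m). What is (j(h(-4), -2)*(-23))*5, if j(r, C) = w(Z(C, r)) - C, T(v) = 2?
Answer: -6785/3 ≈ -2261.7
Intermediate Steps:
Z(m, q) = 16 + 2*(-2 + q)/m (Z(m, q) = 16 + 4*((q - 2)/(m + m)) = 16 + 4*((-2 + q)/((2*m))) = 16 + 4*((-2 + q)*(1/(2*m))) = 16 + 4*((-2 + q)/(2*m)) = 16 + 2*(-2 + q)/m)
h(H) = ⅓ (h(H) = 2/6 = 2*(⅙) = ⅓)
j(r, C) = -C + 2*(-2 + r + 8*C)/C (j(r, C) = 2*(-2 + r + 8*C)/C - C = -C + 2*(-2 + r + 8*C)/C)
(j(h(-4), -2)*(-23))*5 = ((16 - 1*(-2) - 4/(-2) + 2*(⅓)/(-2))*(-23))*5 = ((16 + 2 - 4*(-½) + 2*(⅓)*(-½))*(-23))*5 = ((16 + 2 + 2 - ⅓)*(-23))*5 = ((59/3)*(-23))*5 = -1357/3*5 = -6785/3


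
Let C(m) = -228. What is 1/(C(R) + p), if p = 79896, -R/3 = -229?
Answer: 1/79668 ≈ 1.2552e-5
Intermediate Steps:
R = 687 (R = -3*(-229) = 687)
1/(C(R) + p) = 1/(-228 + 79896) = 1/79668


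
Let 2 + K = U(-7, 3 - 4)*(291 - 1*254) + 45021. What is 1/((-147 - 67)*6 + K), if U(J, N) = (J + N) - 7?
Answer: 1/43180 ≈ 2.3159e-5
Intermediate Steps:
U(J, N) = -7 + J + N
K = 44464 (K = -2 + ((-7 - 7 + (3 - 4))*(291 - 1*254) + 45021) = -2 + ((-7 - 7 - 1)*(291 - 254) + 45021) = -2 + (-15*37 + 45021) = -2 + (-555 + 45021) = -2 + 44466 = 44464)
1/((-147 - 67)*6 + K) = 1/((-147 - 67)*6 + 44464) = 1/(-214*6 + 44464) = 1/(-1284 + 44464) = 1/43180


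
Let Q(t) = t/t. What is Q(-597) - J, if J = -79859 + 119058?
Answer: -39198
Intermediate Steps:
Q(t) = 1
J = 39199
Q(-597) - J = 1 - 1*39199 = 1 - 39199 = -39198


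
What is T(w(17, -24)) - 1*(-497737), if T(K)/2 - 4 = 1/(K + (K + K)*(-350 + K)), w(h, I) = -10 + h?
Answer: 2386687273/4795 ≈ 4.9775e+5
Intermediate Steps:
T(K) = 8 + 2/(K + 2*K*(-350 + K)) (T(K) = 8 + 2/(K + (K + K)*(-350 + K)) = 8 + 2/(K + (2*K)*(-350 + K)) = 8 + 2/(K + 2*K*(-350 + K)))
T(w(17, -24)) - 1*(-497737) = 2*(1 - 2796*(-10 + 17) + 8*(-10 + 17)**2)/((-10 + 17)*(-699 + 2*(-10 + 17))) - 1*(-497737) = 2*(1 - 2796*7 + 8*7**2)/(7*(-699 + 2*7)) + 497737 = 2*(1/7)*(1 - 19572 + 8*49)/(-699 + 14) + 497737 = 2*(1/7)*(1 - 19572 + 392)/(-685) + 497737 = 2*(1/7)*(-1/685)*(-19179) + 497737 = 38358/4795 + 497737 = 2386687273/4795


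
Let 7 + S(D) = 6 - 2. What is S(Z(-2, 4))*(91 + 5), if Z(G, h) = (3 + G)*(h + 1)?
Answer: -288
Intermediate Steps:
Z(G, h) = (1 + h)*(3 + G) (Z(G, h) = (3 + G)*(1 + h) = (1 + h)*(3 + G))
S(D) = -3 (S(D) = -7 + (6 - 2) = -7 + 4 = -3)
S(Z(-2, 4))*(91 + 5) = -3*(91 + 5) = -3*96 = -288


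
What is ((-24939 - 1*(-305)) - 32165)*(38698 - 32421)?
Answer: -356527323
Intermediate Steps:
((-24939 - 1*(-305)) - 32165)*(38698 - 32421) = ((-24939 + 305) - 32165)*6277 = (-24634 - 32165)*6277 = -56799*6277 = -356527323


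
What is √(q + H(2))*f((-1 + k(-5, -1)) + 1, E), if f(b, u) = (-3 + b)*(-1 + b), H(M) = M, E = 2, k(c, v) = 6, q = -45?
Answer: 15*I*√43 ≈ 98.362*I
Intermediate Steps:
f(b, u) = (-1 + b)*(-3 + b)
√(q + H(2))*f((-1 + k(-5, -1)) + 1, E) = √(-45 + 2)*(3 + ((-1 + 6) + 1)² - 4*((-1 + 6) + 1)) = √(-43)*(3 + (5 + 1)² - 4*(5 + 1)) = (I*√43)*(3 + 6² - 4*6) = (I*√43)*(3 + 36 - 24) = (I*√43)*15 = 15*I*√43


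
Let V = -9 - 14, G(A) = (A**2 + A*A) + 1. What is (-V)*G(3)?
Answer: 437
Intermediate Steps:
G(A) = 1 + 2*A**2 (G(A) = (A**2 + A**2) + 1 = 2*A**2 + 1 = 1 + 2*A**2)
V = -23
(-V)*G(3) = (-1*(-23))*(1 + 2*3**2) = 23*(1 + 2*9) = 23*(1 + 18) = 23*19 = 437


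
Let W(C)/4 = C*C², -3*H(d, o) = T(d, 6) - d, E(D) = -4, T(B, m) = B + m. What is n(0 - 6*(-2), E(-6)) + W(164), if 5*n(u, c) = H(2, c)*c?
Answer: 88218888/5 ≈ 1.7644e+7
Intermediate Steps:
H(d, o) = -2 (H(d, o) = -((d + 6) - d)/3 = -((6 + d) - d)/3 = -⅓*6 = -2)
W(C) = 4*C³ (W(C) = 4*(C*C²) = 4*C³)
n(u, c) = -2*c/5 (n(u, c) = (-2*c)/5 = -2*c/5)
n(0 - 6*(-2), E(-6)) + W(164) = -⅖*(-4) + 4*164³ = 8/5 + 4*4410944 = 8/5 + 17643776 = 88218888/5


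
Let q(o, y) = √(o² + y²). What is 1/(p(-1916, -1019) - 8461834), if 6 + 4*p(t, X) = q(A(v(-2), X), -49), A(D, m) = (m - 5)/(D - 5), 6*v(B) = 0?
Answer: -3384734200/28641064010515499 - 20*√1108601/28641064010515499 ≈ -1.1818e-7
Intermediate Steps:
v(B) = 0 (v(B) = (⅙)*0 = 0)
A(D, m) = (-5 + m)/(-5 + D)
p(t, X) = -3/2 + √(2401 + (1 - X/5)²)/4 (p(t, X) = -3/2 + √(((-5 + X)/(-5 + 0))² + (-49)²)/4 = -3/2 + √(((-5 + X)/(-5))² + 2401)/4 = -3/2 + √((-(-5 + X)/5)² + 2401)/4 = -3/2 + √((1 - X/5)² + 2401)/4 = -3/2 + √(2401 + (1 - X/5)²)/4)
1/(p(-1916, -1019) - 8461834) = 1/((-3/2 + √(60025 + (5 - 1*(-1019))²)/20) - 8461834) = 1/((-3/2 + √(60025 + (5 + 1019)²)/20) - 8461834) = 1/((-3/2 + √(60025 + 1024²)/20) - 8461834) = 1/((-3/2 + √(60025 + 1048576)/20) - 8461834) = 1/((-3/2 + √1108601/20) - 8461834) = 1/(-16923671/2 + √1108601/20)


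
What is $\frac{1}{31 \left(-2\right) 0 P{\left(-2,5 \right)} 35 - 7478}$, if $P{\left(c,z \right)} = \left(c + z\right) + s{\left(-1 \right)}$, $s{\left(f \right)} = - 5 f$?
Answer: $- \frac{1}{7478} \approx -0.00013373$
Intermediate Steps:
$P{\left(c,z \right)} = 5 + c + z$ ($P{\left(c,z \right)} = \left(c + z\right) - -5 = \left(c + z\right) + 5 = 5 + c + z$)
$\frac{1}{31 \left(-2\right) 0 P{\left(-2,5 \right)} 35 - 7478} = \frac{1}{31 \left(-2\right) 0 \left(5 - 2 + 5\right) 35 - 7478} = \frac{1}{31 \cdot 0 \cdot 8 \cdot 35 - 7478} = \frac{1}{31 \cdot 0 \cdot 35 - 7478} = \frac{1}{0 \cdot 35 - 7478} = \frac{1}{0 - 7478} = \frac{1}{-7478} = - \frac{1}{7478}$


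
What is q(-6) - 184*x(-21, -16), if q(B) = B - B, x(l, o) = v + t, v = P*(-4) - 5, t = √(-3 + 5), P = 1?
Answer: 1656 - 184*√2 ≈ 1395.8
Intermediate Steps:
t = √2 ≈ 1.4142
v = -9 (v = 1*(-4) - 5 = -4 - 5 = -9)
x(l, o) = -9 + √2
q(B) = 0
q(-6) - 184*x(-21, -16) = 0 - 184*(-9 + √2) = 0 + (1656 - 184*√2) = 1656 - 184*√2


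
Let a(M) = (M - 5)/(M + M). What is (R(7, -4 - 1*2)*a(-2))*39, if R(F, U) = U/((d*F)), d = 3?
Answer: -39/2 ≈ -19.500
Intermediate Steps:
a(M) = (-5 + M)/(2*M) (a(M) = (-5 + M)/((2*M)) = (-5 + M)*(1/(2*M)) = (-5 + M)/(2*M))
R(F, U) = U/(3*F) (R(F, U) = U/((3*F)) = U*(1/(3*F)) = U/(3*F))
(R(7, -4 - 1*2)*a(-2))*39 = (((⅓)*(-4 - 1*2)/7)*((½)*(-5 - 2)/(-2)))*39 = (((⅓)*(-4 - 2)*(⅐))*((½)*(-½)*(-7)))*39 = (((⅓)*(-6)*(⅐))*(7/4))*39 = -2/7*7/4*39 = -½*39 = -39/2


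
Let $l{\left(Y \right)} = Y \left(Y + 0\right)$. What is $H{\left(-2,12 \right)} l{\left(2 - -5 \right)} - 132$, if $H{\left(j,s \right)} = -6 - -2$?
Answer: $-328$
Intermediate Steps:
$l{\left(Y \right)} = Y^{2}$ ($l{\left(Y \right)} = Y Y = Y^{2}$)
$H{\left(j,s \right)} = -4$ ($H{\left(j,s \right)} = -6 + 2 = -4$)
$H{\left(-2,12 \right)} l{\left(2 - -5 \right)} - 132 = - 4 \left(2 - -5\right)^{2} - 132 = - 4 \left(2 + 5\right)^{2} - 132 = - 4 \cdot 7^{2} - 132 = \left(-4\right) 49 - 132 = -196 - 132 = -328$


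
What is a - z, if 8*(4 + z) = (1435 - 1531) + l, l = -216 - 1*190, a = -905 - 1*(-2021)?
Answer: 4731/4 ≈ 1182.8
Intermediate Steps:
a = 1116 (a = -905 + 2021 = 1116)
l = -406 (l = -216 - 190 = -406)
z = -267/4 (z = -4 + ((1435 - 1531) - 406)/8 = -4 + (-96 - 406)/8 = -4 + (⅛)*(-502) = -4 - 251/4 = -267/4 ≈ -66.750)
a - z = 1116 - 1*(-267/4) = 1116 + 267/4 = 4731/4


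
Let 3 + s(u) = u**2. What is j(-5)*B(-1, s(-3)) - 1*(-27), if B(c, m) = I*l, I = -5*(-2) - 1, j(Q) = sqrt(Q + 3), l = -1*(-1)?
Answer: 27 + 9*I*sqrt(2) ≈ 27.0 + 12.728*I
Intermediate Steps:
s(u) = -3 + u**2
l = 1
j(Q) = sqrt(3 + Q)
I = 9 (I = 10 - 1 = 9)
B(c, m) = 9 (B(c, m) = 9*1 = 9)
j(-5)*B(-1, s(-3)) - 1*(-27) = sqrt(3 - 5)*9 - 1*(-27) = sqrt(-2)*9 + 27 = (I*sqrt(2))*9 + 27 = 9*I*sqrt(2) + 27 = 27 + 9*I*sqrt(2)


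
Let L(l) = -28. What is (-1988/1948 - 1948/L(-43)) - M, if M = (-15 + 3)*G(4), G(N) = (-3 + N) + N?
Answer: 438230/3409 ≈ 128.55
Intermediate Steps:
G(N) = -3 + 2*N
M = -60 (M = (-15 + 3)*(-3 + 2*4) = -12*(-3 + 8) = -12*5 = -60)
(-1988/1948 - 1948/L(-43)) - M = (-1988/1948 - 1948/(-28)) - 1*(-60) = (-1988*1/1948 - 1948*(-1/28)) + 60 = (-497/487 + 487/7) + 60 = 233690/3409 + 60 = 438230/3409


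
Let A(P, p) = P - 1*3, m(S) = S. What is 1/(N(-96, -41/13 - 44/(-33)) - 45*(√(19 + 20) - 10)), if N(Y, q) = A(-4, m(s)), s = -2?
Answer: 443/117274 + 45*√39/117274 ≈ 0.0061738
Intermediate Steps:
A(P, p) = -3 + P (A(P, p) = P - 3 = -3 + P)
N(Y, q) = -7 (N(Y, q) = -3 - 4 = -7)
1/(N(-96, -41/13 - 44/(-33)) - 45*(√(19 + 20) - 10)) = 1/(-7 - 45*(√(19 + 20) - 10)) = 1/(-7 - 45*(√39 - 10)) = 1/(-7 - 45*(-10 + √39)) = 1/(-7 + (450 - 45*√39)) = 1/(443 - 45*√39)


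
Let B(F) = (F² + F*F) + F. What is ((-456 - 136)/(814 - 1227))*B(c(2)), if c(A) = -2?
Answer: 3552/413 ≈ 8.6005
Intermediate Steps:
B(F) = F + 2*F² (B(F) = (F² + F²) + F = 2*F² + F = F + 2*F²)
((-456 - 136)/(814 - 1227))*B(c(2)) = ((-456 - 136)/(814 - 1227))*(-2*(1 + 2*(-2))) = (-592/(-413))*(-2*(1 - 4)) = (-592*(-1/413))*(-2*(-3)) = (592/413)*6 = 3552/413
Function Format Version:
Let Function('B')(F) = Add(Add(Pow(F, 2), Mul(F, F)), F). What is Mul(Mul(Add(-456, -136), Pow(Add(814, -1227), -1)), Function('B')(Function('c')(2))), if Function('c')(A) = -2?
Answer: Rational(3552, 413) ≈ 8.6005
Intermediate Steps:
Function('B')(F) = Add(F, Mul(2, Pow(F, 2))) (Function('B')(F) = Add(Add(Pow(F, 2), Pow(F, 2)), F) = Add(Mul(2, Pow(F, 2)), F) = Add(F, Mul(2, Pow(F, 2))))
Mul(Mul(Add(-456, -136), Pow(Add(814, -1227), -1)), Function('B')(Function('c')(2))) = Mul(Mul(Add(-456, -136), Pow(Add(814, -1227), -1)), Mul(-2, Add(1, Mul(2, -2)))) = Mul(Mul(-592, Pow(-413, -1)), Mul(-2, Add(1, -4))) = Mul(Mul(-592, Rational(-1, 413)), Mul(-2, -3)) = Mul(Rational(592, 413), 6) = Rational(3552, 413)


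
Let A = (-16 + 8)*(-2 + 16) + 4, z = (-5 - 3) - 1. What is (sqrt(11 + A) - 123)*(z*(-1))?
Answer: -1107 + 9*I*sqrt(97) ≈ -1107.0 + 88.64*I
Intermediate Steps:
z = -9 (z = -8 - 1 = -9)
A = -108 (A = -8*14 + 4 = -112 + 4 = -108)
(sqrt(11 + A) - 123)*(z*(-1)) = (sqrt(11 - 108) - 123)*(-9*(-1)) = (sqrt(-97) - 123)*9 = (I*sqrt(97) - 123)*9 = (-123 + I*sqrt(97))*9 = -1107 + 9*I*sqrt(97)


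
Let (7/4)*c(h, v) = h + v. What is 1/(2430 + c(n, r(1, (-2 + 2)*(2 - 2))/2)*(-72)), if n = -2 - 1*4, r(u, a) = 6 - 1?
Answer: 1/2574 ≈ 0.00038850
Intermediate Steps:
r(u, a) = 5
n = -6 (n = -2 - 4 = -6)
c(h, v) = 4*h/7 + 4*v/7 (c(h, v) = 4*(h + v)/7 = 4*h/7 + 4*v/7)
1/(2430 + c(n, r(1, (-2 + 2)*(2 - 2))/2)*(-72)) = 1/(2430 + ((4/7)*(-6) + 4*(5/2)/7)*(-72)) = 1/(2430 + (-24/7 + 4*(5*(½))/7)*(-72)) = 1/(2430 + (-24/7 + (4/7)*(5/2))*(-72)) = 1/(2430 + (-24/7 + 10/7)*(-72)) = 1/(2430 - 2*(-72)) = 1/(2430 + 144) = 1/2574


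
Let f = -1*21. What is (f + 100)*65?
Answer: 5135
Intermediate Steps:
f = -21
(f + 100)*65 = (-21 + 100)*65 = 79*65 = 5135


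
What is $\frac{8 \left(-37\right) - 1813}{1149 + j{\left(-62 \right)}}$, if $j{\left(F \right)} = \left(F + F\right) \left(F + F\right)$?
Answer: $- \frac{2109}{16525} \approx -0.12762$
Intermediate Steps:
$j{\left(F \right)} = 4 F^{2}$ ($j{\left(F \right)} = 2 F 2 F = 4 F^{2}$)
$\frac{8 \left(-37\right) - 1813}{1149 + j{\left(-62 \right)}} = \frac{8 \left(-37\right) - 1813}{1149 + 4 \left(-62\right)^{2}} = \frac{-296 - 1813}{1149 + 4 \cdot 3844} = - \frac{2109}{1149 + 15376} = - \frac{2109}{16525}$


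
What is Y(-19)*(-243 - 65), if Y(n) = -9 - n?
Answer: -3080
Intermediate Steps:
Y(-19)*(-243 - 65) = (-9 - 1*(-19))*(-243 - 65) = (-9 + 19)*(-308) = 10*(-308) = -3080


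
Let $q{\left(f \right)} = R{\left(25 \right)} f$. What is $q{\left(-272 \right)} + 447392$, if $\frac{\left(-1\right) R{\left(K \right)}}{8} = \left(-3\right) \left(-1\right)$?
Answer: $453920$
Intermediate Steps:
$R{\left(K \right)} = -24$ ($R{\left(K \right)} = - 8 \left(\left(-3\right) \left(-1\right)\right) = \left(-8\right) 3 = -24$)
$q{\left(f \right)} = - 24 f$
$q{\left(-272 \right)} + 447392 = \left(-24\right) \left(-272\right) + 447392 = 6528 + 447392 = 453920$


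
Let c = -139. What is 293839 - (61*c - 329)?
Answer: 302647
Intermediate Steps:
293839 - (61*c - 329) = 293839 - (61*(-139) - 329) = 293839 - (-8479 - 329) = 293839 - 1*(-8808) = 293839 + 8808 = 302647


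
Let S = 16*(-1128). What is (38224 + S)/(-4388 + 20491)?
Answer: 20176/16103 ≈ 1.2529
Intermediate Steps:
S = -18048
(38224 + S)/(-4388 + 20491) = (38224 - 18048)/(-4388 + 20491) = 20176/16103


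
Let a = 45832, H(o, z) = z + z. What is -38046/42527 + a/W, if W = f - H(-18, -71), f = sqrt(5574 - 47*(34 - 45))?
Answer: 276236418530/598482471 - 45832*sqrt(6091)/14073 ≈ 207.39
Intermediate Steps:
H(o, z) = 2*z
f = sqrt(6091) (f = sqrt(5574 - 47*(-11)) = sqrt(5574 + 517) = sqrt(6091) ≈ 78.045)
W = 142 + sqrt(6091) (W = sqrt(6091) - 2*(-71) = sqrt(6091) - 1*(-142) = sqrt(6091) + 142 = 142 + sqrt(6091) ≈ 220.04)
-38046/42527 + a/W = -38046/42527 + 45832/(142 + sqrt(6091))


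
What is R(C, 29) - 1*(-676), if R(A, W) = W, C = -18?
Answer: 705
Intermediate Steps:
R(C, 29) - 1*(-676) = 29 - 1*(-676) = 29 + 676 = 705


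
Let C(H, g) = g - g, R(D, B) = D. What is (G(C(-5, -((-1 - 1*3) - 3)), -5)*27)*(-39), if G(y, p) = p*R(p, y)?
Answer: -26325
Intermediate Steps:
C(H, g) = 0
G(y, p) = p² (G(y, p) = p*p = p²)
(G(C(-5, -((-1 - 1*3) - 3)), -5)*27)*(-39) = ((-5)²*27)*(-39) = (25*27)*(-39) = 675*(-39) = -26325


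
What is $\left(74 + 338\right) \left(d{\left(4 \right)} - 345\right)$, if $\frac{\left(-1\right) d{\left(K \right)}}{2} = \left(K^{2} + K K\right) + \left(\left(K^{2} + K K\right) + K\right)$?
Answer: $-198172$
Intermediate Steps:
$d{\left(K \right)} = - 8 K^{2} - 2 K$ ($d{\left(K \right)} = - 2 \left(\left(K^{2} + K K\right) + \left(\left(K^{2} + K K\right) + K\right)\right) = - 2 \left(\left(K^{2} + K^{2}\right) + \left(\left(K^{2} + K^{2}\right) + K\right)\right) = - 2 \left(2 K^{2} + \left(2 K^{2} + K\right)\right) = - 2 \left(2 K^{2} + \left(K + 2 K^{2}\right)\right) = - 2 \left(K + 4 K^{2}\right) = - 8 K^{2} - 2 K$)
$\left(74 + 338\right) \left(d{\left(4 \right)} - 345\right) = \left(74 + 338\right) \left(\left(-2\right) 4 \left(1 + 4 \cdot 4\right) - 345\right) = 412 \left(\left(-2\right) 4 \left(1 + 16\right) - 345\right) = 412 \left(\left(-2\right) 4 \cdot 17 - 345\right) = 412 \left(-136 - 345\right) = 412 \left(-481\right) = -198172$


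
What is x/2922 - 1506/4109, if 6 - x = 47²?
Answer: -13452659/12006498 ≈ -1.1204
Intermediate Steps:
x = -2203 (x = 6 - 1*47² = 6 - 1*2209 = 6 - 2209 = -2203)
x/2922 - 1506/4109 = -2203/2922 - 1506/4109 = -13452659/12006498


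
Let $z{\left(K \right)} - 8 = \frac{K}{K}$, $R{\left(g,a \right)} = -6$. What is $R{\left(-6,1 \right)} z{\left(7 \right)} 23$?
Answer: $-1242$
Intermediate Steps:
$z{\left(K \right)} = 9$ ($z{\left(K \right)} = 8 + \frac{K}{K} = 8 + 1 = 9$)
$R{\left(-6,1 \right)} z{\left(7 \right)} 23 = \left(-6\right) 9 \cdot 23 = \left(-54\right) 23 = -1242$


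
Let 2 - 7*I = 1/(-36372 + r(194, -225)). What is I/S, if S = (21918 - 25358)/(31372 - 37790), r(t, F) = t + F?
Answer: 33376809/62613160 ≈ 0.53306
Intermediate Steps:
r(t, F) = F + t
I = 10401/36403 (I = 2/7 - 1/(7*(-36372 + (-225 + 194))) = 2/7 - 1/(7*(-36372 - 31)) = 2/7 - 1/7/(-36403) = 2/7 - 1/7*(-1/36403) = 2/7 + 1/254821 = 10401/36403 ≈ 0.28572)
S = 1720/3209 (S = -3440/(-6418) = -3440*(-1/6418) = 1720/3209 ≈ 0.53599)
I/S = 10401/(36403*(1720/3209)) = (10401/36403)*(3209/1720) = 33376809/62613160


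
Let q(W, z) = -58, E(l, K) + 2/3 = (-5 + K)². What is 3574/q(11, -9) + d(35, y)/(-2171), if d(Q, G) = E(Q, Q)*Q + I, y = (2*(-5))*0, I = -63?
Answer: -14371720/188877 ≈ -76.090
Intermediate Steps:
E(l, K) = -⅔ + (-5 + K)²
y = 0 (y = -10*0 = 0)
d(Q, G) = -63 + Q*(-⅔ + (-5 + Q)²) (d(Q, G) = (-⅔ + (-5 + Q)²)*Q - 63 = Q*(-⅔ + (-5 + Q)²) - 63 = -63 + Q*(-⅔ + (-5 + Q)²))
3574/q(11, -9) + d(35, y)/(-2171) = 3574/(-58) + (-63 + (⅓)*35*(-2 + 3*(-5 + 35)²))/(-2171) = 3574*(-1/58) + (-63 + (⅓)*35*(-2 + 3*30²))*(-1/2171) = -1787/29 + (-63 + (⅓)*35*(-2 + 3*900))*(-1/2171) = -1787/29 + (-63 + (⅓)*35*(-2 + 2700))*(-1/2171) = -1787/29 + (-63 + (⅓)*35*2698)*(-1/2171) = -1787/29 + (-63 + 94430/3)*(-1/2171) = -1787/29 + (94241/3)*(-1/2171) = -1787/29 - 94241/6513 = -14371720/188877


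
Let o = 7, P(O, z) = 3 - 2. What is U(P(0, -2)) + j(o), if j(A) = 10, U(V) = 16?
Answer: 26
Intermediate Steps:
P(O, z) = 1
U(P(0, -2)) + j(o) = 16 + 10 = 26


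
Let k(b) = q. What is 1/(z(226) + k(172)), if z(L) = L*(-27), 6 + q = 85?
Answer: -1/6023 ≈ -0.00016603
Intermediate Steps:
q = 79 (q = -6 + 85 = 79)
k(b) = 79
z(L) = -27*L
1/(z(226) + k(172)) = 1/(-27*226 + 79) = 1/(-6102 + 79) = 1/(-6023) = -1/6023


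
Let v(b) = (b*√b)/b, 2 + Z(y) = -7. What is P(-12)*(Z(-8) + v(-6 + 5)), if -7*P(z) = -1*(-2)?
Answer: 18/7 - 2*I/7 ≈ 2.5714 - 0.28571*I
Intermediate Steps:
P(z) = -2/7 (P(z) = -(-1)*(-2)/7 = -⅐*2 = -2/7)
Z(y) = -9 (Z(y) = -2 - 7 = -9)
v(b) = √b (v(b) = b^(3/2)/b = √b)
P(-12)*(Z(-8) + v(-6 + 5)) = -2*(-9 + √(-6 + 5))/7 = -2*(-9 + √(-1))/7 = -2*(-9 + I)/7 = 18/7 - 2*I/7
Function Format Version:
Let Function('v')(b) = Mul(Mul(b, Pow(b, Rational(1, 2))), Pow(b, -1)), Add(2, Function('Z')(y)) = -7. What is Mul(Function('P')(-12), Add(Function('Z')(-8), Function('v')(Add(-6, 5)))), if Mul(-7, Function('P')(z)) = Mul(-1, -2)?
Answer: Add(Rational(18, 7), Mul(Rational(-2, 7), I)) ≈ Add(2.5714, Mul(-0.28571, I))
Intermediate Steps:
Function('P')(z) = Rational(-2, 7) (Function('P')(z) = Mul(Rational(-1, 7), Mul(-1, -2)) = Mul(Rational(-1, 7), 2) = Rational(-2, 7))
Function('Z')(y) = -9 (Function('Z')(y) = Add(-2, -7) = -9)
Function('v')(b) = Pow(b, Rational(1, 2)) (Function('v')(b) = Mul(Pow(b, Rational(3, 2)), Pow(b, -1)) = Pow(b, Rational(1, 2)))
Mul(Function('P')(-12), Add(Function('Z')(-8), Function('v')(Add(-6, 5)))) = Mul(Rational(-2, 7), Add(-9, Pow(Add(-6, 5), Rational(1, 2)))) = Mul(Rational(-2, 7), Add(-9, Pow(-1, Rational(1, 2)))) = Mul(Rational(-2, 7), Add(-9, I)) = Add(Rational(18, 7), Mul(Rational(-2, 7), I))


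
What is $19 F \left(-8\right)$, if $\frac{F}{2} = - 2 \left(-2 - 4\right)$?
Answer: $-3648$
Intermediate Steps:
$F = 24$ ($F = 2 \left(- 2 \left(-2 - 4\right)\right) = 2 \left(\left(-2\right) \left(-6\right)\right) = 2 \cdot 12 = 24$)
$19 F \left(-8\right) = 19 \cdot 24 \left(-8\right) = 456 \left(-8\right) = -3648$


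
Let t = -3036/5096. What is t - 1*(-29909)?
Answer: 38103307/1274 ≈ 29908.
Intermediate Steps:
t = -759/1274 (t = -3036*1/5096 = -759/1274 ≈ -0.59576)
t - 1*(-29909) = -759/1274 - 1*(-29909) = -759/1274 + 29909 = 38103307/1274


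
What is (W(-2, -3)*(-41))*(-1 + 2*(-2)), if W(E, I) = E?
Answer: -410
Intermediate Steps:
(W(-2, -3)*(-41))*(-1 + 2*(-2)) = (-2*(-41))*(-1 + 2*(-2)) = 82*(-1 - 4) = 82*(-5) = -410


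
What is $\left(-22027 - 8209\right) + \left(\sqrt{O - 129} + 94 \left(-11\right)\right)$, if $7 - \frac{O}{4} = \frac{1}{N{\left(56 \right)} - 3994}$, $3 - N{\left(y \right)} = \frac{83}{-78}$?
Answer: $-31270 + \frac{i \sqrt{9782235299645}}{311215} \approx -31270.0 + 10.05 i$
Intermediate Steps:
$N{\left(y \right)} = \frac{317}{78}$ ($N{\left(y \right)} = 3 - \frac{83}{-78} = 3 - 83 \left(- \frac{1}{78}\right) = 3 - - \frac{83}{78} = 3 + \frac{83}{78} = \frac{317}{78}$)
$O = \frac{8714332}{311215}$ ($O = 28 - \frac{4}{\frac{317}{78} - 3994} = 28 - \frac{4}{- \frac{311215}{78}} = 28 - - \frac{312}{311215} = 28 + \frac{312}{311215} = \frac{8714332}{311215} \approx 28.001$)
$\left(-22027 - 8209\right) + \left(\sqrt{O - 129} + 94 \left(-11\right)\right) = \left(-22027 - 8209\right) + \left(\sqrt{\frac{8714332}{311215} - 129} + 94 \left(-11\right)\right) = -30236 - \left(1034 - \sqrt{- \frac{31432403}{311215}}\right) = -30236 - \left(1034 - \frac{i \sqrt{9782235299645}}{311215}\right) = -31270 + \frac{i \sqrt{9782235299645}}{311215}$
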